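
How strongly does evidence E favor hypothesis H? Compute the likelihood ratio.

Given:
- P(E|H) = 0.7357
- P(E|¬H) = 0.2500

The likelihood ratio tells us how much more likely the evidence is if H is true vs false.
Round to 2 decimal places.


Likelihood Ratio (LR) = P(E|H) / P(E|¬H)

LR = 0.7357 / 0.2500
   = 2.94

The evidence is 2.94 times more likely if H is true than if H is false.
Because LR exceeds 1, E is evidence for H.


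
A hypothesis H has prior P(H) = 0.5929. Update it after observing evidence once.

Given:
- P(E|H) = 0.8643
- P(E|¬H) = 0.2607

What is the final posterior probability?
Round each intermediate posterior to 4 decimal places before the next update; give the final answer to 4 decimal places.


Sequential Bayesian updating:

Initial prior: P(H) = 0.5929

Update 1:
  P(E) = 0.8643 × 0.5929 + 0.2607 × 0.4071 = 0.51244347 + 0.10613097 = 0.61857444
  P(H|E) = 0.51244347 / 0.61857444 = 0.8284

Final posterior: 0.8284


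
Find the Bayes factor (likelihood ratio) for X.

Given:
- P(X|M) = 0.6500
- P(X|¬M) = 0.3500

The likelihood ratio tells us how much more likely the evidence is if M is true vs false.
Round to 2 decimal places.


Likelihood Ratio (LR) = P(X|M) / P(X|¬M)

LR = 0.6500 / 0.3500
   = 1.86

The evidence is 1.86 times more likely if M is true than if M is false.
Because LR exceeds 1, X is evidence for M.


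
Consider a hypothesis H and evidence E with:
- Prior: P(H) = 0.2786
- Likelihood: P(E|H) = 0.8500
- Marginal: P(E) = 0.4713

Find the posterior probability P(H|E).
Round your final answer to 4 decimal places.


Using Bayes' theorem:

P(H|E) = P(E|H) × P(H) / P(E)
       = 0.8500 × 0.2786 / 0.4713
       = 0.23681000 / 0.4713
       = 0.5025

The evidence strengthens our belief in H.
Prior: 0.2786 → Posterior: 0.5025


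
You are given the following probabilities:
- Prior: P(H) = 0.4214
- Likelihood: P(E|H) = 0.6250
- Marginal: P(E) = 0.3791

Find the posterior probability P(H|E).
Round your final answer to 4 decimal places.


Using Bayes' theorem:

P(H|E) = P(E|H) × P(H) / P(E)
       = 0.6250 × 0.4214 / 0.3791
       = 0.26337500 / 0.3791
       = 0.6947

The evidence strengthens our belief in H.
Prior: 0.4214 → Posterior: 0.6947


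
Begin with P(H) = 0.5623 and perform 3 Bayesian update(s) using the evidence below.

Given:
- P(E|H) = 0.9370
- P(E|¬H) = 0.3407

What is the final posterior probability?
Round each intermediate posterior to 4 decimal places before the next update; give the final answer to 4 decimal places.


Sequential Bayesian updating:

Initial prior: P(H) = 0.5623

Update 1:
  P(E) = 0.9370 × 0.5623 + 0.3407 × 0.4377 = 0.52687510 + 0.14912439 = 0.67599949
  P(H|E) = 0.52687510 / 0.67599949 = 0.7794

Update 2:
  P(E) = 0.9370 × 0.7794 + 0.3407 × 0.2206 = 0.73029780 + 0.07515842 = 0.80545622
  P(H|E) = 0.73029780 / 0.80545622 = 0.9067

Update 3:
  P(E) = 0.9370 × 0.9067 + 0.3407 × 0.0933 = 0.84957790 + 0.03178731 = 0.88136521
  P(H|E) = 0.84957790 / 0.88136521 = 0.9639

Final posterior: 0.9639


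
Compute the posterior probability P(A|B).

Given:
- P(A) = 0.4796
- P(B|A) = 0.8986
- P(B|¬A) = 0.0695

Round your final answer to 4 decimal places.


Bayes' theorem: P(A|B) = P(B|A) × P(A) / P(B)

Step 1: Calculate P(B) using law of total probability
P(B) = P(B|A)P(A) + P(B|¬A)P(¬A)
     = 0.8986 × 0.4796 + 0.0695 × 0.5204
     = 0.43096856 + 0.03616780
     = 0.46713636

Step 2: Apply Bayes' theorem
P(A|B) = P(B|A) × P(A) / P(B)
       = 0.43096856 / 0.46713636
       = 0.9226


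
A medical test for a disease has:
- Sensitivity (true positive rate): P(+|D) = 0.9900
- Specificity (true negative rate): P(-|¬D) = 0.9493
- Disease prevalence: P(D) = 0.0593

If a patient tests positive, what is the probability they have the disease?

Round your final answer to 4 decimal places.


Let D = has disease, + = positive test

Given:
- P(D) = 0.0593 (prevalence)
- P(+|D) = 0.9900 (sensitivity)
- P(-|¬D) = 0.9493 (specificity)
- P(+|¬D) = 0.0507 (false positive rate = 1 - specificity)

Step 1: Find P(+)
P(+) = P(+|D)P(D) + P(+|¬D)P(¬D)
     = 0.9900 × 0.0593 + 0.0507 × 0.9407
     = 0.05870700 + 0.04769349
     = 0.10640049

Step 2: Apply Bayes' theorem for P(D|+)
P(D|+) = P(+|D)P(D) / P(+)
       = 0.05870700 / 0.10640049
       = 0.5518


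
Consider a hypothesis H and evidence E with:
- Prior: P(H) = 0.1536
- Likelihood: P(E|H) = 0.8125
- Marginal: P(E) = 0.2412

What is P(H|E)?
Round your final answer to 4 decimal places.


Using Bayes' theorem:

P(H|E) = P(E|H) × P(H) / P(E)
       = 0.8125 × 0.1536 / 0.2412
       = 0.12480000 / 0.2412
       = 0.5174

The evidence strengthens our belief in H.
Prior: 0.1536 → Posterior: 0.5174


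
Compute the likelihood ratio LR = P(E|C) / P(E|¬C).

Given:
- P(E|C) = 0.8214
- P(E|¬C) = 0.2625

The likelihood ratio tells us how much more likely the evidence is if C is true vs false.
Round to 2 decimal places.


Likelihood Ratio (LR) = P(E|C) / P(E|¬C)

LR = 0.8214 / 0.2625
   = 3.13

The evidence is 3.13 times more likely if C is true than if C is false.
LR > 1, so observing E raises the odds in favor of C.


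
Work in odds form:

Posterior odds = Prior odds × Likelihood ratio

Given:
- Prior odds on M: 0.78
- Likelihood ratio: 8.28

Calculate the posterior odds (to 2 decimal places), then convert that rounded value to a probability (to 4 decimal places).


Step 1: Calculate posterior odds
Posterior odds = Prior odds × LR
               = 0.78 × 8.28
               = 6.46

Step 2: Convert to probability
P(M|E) = Posterior odds / (1 + Posterior odds)
       = 6.46 / (1 + 6.46)
       = 6.46 / 7.46
       = 0.8660

The evidence increased P(M) from 0.4382 to 0.8660.


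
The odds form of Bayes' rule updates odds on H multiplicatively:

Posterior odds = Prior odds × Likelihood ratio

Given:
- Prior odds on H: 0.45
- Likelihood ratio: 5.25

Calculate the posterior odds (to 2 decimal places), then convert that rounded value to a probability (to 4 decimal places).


Step 1: Calculate posterior odds
Posterior odds = Prior odds × LR
               = 0.45 × 5.25
               = 2.36

Step 2: Convert to probability
P(H|E) = Posterior odds / (1 + Posterior odds)
       = 2.36 / (1 + 2.36)
       = 2.36 / 3.36
       = 0.7024

The evidence increased P(H) from 0.3103 to 0.7024.


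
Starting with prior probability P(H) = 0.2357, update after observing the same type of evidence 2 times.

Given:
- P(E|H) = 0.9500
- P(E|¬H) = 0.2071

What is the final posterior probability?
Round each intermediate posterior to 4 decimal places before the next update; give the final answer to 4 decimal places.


Sequential Bayesian updating:

Initial prior: P(H) = 0.2357

Update 1:
  P(E) = 0.9500 × 0.2357 + 0.2071 × 0.7643 = 0.22391500 + 0.15828653 = 0.38220153
  P(H|E) = 0.22391500 / 0.38220153 = 0.5859

Update 2:
  P(E) = 0.9500 × 0.5859 + 0.2071 × 0.4141 = 0.55660500 + 0.08576011 = 0.64236511
  P(H|E) = 0.55660500 / 0.64236511 = 0.8665

Final posterior: 0.8665


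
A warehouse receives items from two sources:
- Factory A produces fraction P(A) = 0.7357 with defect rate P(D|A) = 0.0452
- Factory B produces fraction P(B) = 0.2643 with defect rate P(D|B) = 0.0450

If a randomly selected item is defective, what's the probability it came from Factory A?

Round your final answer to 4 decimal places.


Let A = from Factory A, D = defective

Given:
- P(A) = 0.7357, P(B) = 0.2643
- P(D|A) = 0.0452, P(D|B) = 0.0450

Step 1: Find P(D)
P(D) = P(D|A)P(A) + P(D|B)P(B)
     = 0.0452 × 0.7357 + 0.0450 × 0.2643
     = 0.03325364 + 0.01189350
     = 0.04514714

Step 2: Apply Bayes' theorem
P(A|D) = P(D|A)P(A) / P(D)
       = 0.03325364 / 0.04514714
       = 0.7366


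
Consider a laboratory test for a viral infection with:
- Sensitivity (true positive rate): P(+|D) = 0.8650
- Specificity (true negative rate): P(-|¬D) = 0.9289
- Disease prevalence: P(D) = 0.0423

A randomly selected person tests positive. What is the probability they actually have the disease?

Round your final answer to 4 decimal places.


Let D = has disease, + = positive test

Given:
- P(D) = 0.0423 (prevalence)
- P(+|D) = 0.8650 (sensitivity)
- P(-|¬D) = 0.9289 (specificity)
- P(+|¬D) = 0.0711 (false positive rate = 1 - specificity)

Step 1: Find P(+)
P(+) = P(+|D)P(D) + P(+|¬D)P(¬D)
     = 0.8650 × 0.0423 + 0.0711 × 0.9577
     = 0.03658950 + 0.06809247
     = 0.10468197

Step 2: Apply Bayes' theorem for P(D|+)
P(D|+) = P(+|D)P(D) / P(+)
       = 0.03658950 / 0.10468197
       = 0.3495


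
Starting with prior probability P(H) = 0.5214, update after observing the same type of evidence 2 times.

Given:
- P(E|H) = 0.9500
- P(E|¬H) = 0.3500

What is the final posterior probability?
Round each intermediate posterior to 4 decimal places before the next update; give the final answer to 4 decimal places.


Sequential Bayesian updating:

Initial prior: P(H) = 0.5214

Update 1:
  P(E) = 0.9500 × 0.5214 + 0.3500 × 0.4786 = 0.49533000 + 0.16751000 = 0.66284000
  P(H|E) = 0.49533000 / 0.66284000 = 0.7473

Update 2:
  P(E) = 0.9500 × 0.7473 + 0.3500 × 0.2527 = 0.70993500 + 0.08844500 = 0.79838000
  P(H|E) = 0.70993500 / 0.79838000 = 0.8892

Final posterior: 0.8892


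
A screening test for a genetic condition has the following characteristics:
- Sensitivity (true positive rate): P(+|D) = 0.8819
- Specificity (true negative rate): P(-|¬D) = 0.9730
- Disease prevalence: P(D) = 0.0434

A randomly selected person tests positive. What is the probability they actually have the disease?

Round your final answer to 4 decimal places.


Let D = has disease, + = positive test

Given:
- P(D) = 0.0434 (prevalence)
- P(+|D) = 0.8819 (sensitivity)
- P(-|¬D) = 0.9730 (specificity)
- P(+|¬D) = 0.0270 (false positive rate = 1 - specificity)

Step 1: Find P(+)
P(+) = P(+|D)P(D) + P(+|¬D)P(¬D)
     = 0.8819 × 0.0434 + 0.0270 × 0.9566
     = 0.03827446 + 0.02582820
     = 0.06410266

Step 2: Apply Bayes' theorem for P(D|+)
P(D|+) = P(+|D)P(D) / P(+)
       = 0.03827446 / 0.06410266
       = 0.5971


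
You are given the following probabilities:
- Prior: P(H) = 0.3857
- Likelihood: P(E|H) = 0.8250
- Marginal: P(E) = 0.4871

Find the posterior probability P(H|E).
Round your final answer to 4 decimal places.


Using Bayes' theorem:

P(H|E) = P(E|H) × P(H) / P(E)
       = 0.8250 × 0.3857 / 0.4871
       = 0.31820250 / 0.4871
       = 0.6533

The evidence strengthens our belief in H.
Prior: 0.3857 → Posterior: 0.6533


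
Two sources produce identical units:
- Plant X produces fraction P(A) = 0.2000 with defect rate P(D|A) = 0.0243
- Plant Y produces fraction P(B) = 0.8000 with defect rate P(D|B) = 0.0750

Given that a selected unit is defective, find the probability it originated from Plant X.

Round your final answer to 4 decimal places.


Let A = from Plant X, D = defective

Given:
- P(A) = 0.2000, P(B) = 0.8000
- P(D|A) = 0.0243, P(D|B) = 0.0750

Step 1: Find P(D)
P(D) = P(D|A)P(A) + P(D|B)P(B)
     = 0.0243 × 0.2000 + 0.0750 × 0.8000
     = 0.00486000 + 0.06000000
     = 0.06486000

Step 2: Apply Bayes' theorem
P(A|D) = P(D|A)P(A) / P(D)
       = 0.00486000 / 0.06486000
       = 0.0749


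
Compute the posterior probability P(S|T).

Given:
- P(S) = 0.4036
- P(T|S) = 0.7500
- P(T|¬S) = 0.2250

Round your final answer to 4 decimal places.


Bayes' theorem: P(S|T) = P(T|S) × P(S) / P(T)

Step 1: Calculate P(T) using law of total probability
P(T) = P(T|S)P(S) + P(T|¬S)P(¬S)
     = 0.7500 × 0.4036 + 0.2250 × 0.5964
     = 0.30270000 + 0.13419000
     = 0.43689000

Step 2: Apply Bayes' theorem
P(S|T) = P(T|S) × P(S) / P(T)
       = 0.30270000 / 0.43689000
       = 0.6929


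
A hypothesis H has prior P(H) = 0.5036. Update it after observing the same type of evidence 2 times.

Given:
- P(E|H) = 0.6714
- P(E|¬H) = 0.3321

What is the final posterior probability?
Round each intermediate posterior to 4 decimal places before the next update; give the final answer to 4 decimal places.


Sequential Bayesian updating:

Initial prior: P(H) = 0.5036

Update 1:
  P(E) = 0.6714 × 0.5036 + 0.3321 × 0.4964 = 0.33811704 + 0.16485444 = 0.50297148
  P(H|E) = 0.33811704 / 0.50297148 = 0.6722

Update 2:
  P(E) = 0.6714 × 0.6722 + 0.3321 × 0.3278 = 0.45131508 + 0.10886238 = 0.56017746
  P(H|E) = 0.45131508 / 0.56017746 = 0.8057

Final posterior: 0.8057


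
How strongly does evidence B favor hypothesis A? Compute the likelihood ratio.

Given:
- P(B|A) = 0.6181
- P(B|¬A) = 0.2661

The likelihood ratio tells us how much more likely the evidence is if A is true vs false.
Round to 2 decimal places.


Likelihood Ratio (LR) = P(B|A) / P(B|¬A)

LR = 0.6181 / 0.2661
   = 2.32

The evidence is 2.32 times more likely if A is true than if A is false.
Since LR > 1, the evidence supports A over ¬A.


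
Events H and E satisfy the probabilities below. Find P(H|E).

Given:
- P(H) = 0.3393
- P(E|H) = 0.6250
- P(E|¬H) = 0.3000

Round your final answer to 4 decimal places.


Bayes' theorem: P(H|E) = P(E|H) × P(H) / P(E)

Step 1: Calculate P(E) using law of total probability
P(E) = P(E|H)P(H) + P(E|¬H)P(¬H)
     = 0.6250 × 0.3393 + 0.3000 × 0.6607
     = 0.21206250 + 0.19821000
     = 0.41027250

Step 2: Apply Bayes' theorem
P(H|E) = P(E|H) × P(H) / P(E)
       = 0.21206250 / 0.41027250
       = 0.5169


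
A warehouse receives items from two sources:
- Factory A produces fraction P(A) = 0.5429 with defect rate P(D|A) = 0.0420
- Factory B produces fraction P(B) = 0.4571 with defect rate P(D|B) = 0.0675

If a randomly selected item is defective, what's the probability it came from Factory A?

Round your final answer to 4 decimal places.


Let A = from Factory A, D = defective

Given:
- P(A) = 0.5429, P(B) = 0.4571
- P(D|A) = 0.0420, P(D|B) = 0.0675

Step 1: Find P(D)
P(D) = P(D|A)P(A) + P(D|B)P(B)
     = 0.0420 × 0.5429 + 0.0675 × 0.4571
     = 0.02280180 + 0.03085425
     = 0.05365605

Step 2: Apply Bayes' theorem
P(A|D) = P(D|A)P(A) / P(D)
       = 0.02280180 / 0.05365605
       = 0.4250


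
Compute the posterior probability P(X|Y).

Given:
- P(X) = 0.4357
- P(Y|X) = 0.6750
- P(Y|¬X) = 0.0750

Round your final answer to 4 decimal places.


Bayes' theorem: P(X|Y) = P(Y|X) × P(X) / P(Y)

Step 1: Calculate P(Y) using law of total probability
P(Y) = P(Y|X)P(X) + P(Y|¬X)P(¬X)
     = 0.6750 × 0.4357 + 0.0750 × 0.5643
     = 0.29409750 + 0.04232250
     = 0.33642000

Step 2: Apply Bayes' theorem
P(X|Y) = P(Y|X) × P(X) / P(Y)
       = 0.29409750 / 0.33642000
       = 0.8742


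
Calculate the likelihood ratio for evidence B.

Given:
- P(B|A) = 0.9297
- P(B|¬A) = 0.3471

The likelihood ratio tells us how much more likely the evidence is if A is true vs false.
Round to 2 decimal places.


Likelihood Ratio (LR) = P(B|A) / P(B|¬A)

LR = 0.9297 / 0.3471
   = 2.68

The evidence is 2.68 times more likely if A is true than if A is false.
Since LR > 1, the evidence supports A over ¬A.


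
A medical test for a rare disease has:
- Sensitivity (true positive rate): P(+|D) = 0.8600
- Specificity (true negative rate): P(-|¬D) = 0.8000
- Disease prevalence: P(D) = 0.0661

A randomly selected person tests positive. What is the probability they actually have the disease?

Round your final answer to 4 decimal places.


Let D = has disease, + = positive test

Given:
- P(D) = 0.0661 (prevalence)
- P(+|D) = 0.8600 (sensitivity)
- P(-|¬D) = 0.8000 (specificity)
- P(+|¬D) = 0.2000 (false positive rate = 1 - specificity)

Step 1: Find P(+)
P(+) = P(+|D)P(D) + P(+|¬D)P(¬D)
     = 0.8600 × 0.0661 + 0.2000 × 0.9339
     = 0.05684600 + 0.18678000
     = 0.24362600

Step 2: Apply Bayes' theorem for P(D|+)
P(D|+) = P(+|D)P(D) / P(+)
       = 0.05684600 / 0.24362600
       = 0.2333


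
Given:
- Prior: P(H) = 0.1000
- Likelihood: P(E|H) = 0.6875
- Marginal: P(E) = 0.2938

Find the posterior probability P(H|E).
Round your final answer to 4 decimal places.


Using Bayes' theorem:

P(H|E) = P(E|H) × P(H) / P(E)
       = 0.6875 × 0.1000 / 0.2938
       = 0.06875000 / 0.2938
       = 0.2340

The evidence strengthens our belief in H.
Prior: 0.1000 → Posterior: 0.2340


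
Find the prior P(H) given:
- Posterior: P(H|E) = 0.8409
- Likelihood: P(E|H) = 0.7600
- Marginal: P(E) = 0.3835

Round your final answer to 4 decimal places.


From Bayes' theorem: P(H|E) = P(E|H) × P(H) / P(E)

Rearranging for P(H):
P(H) = P(H|E) × P(E) / P(E|H)
     = 0.8409 × 0.3835 / 0.7600
     = 0.32248515 / 0.7600
     = 0.4243


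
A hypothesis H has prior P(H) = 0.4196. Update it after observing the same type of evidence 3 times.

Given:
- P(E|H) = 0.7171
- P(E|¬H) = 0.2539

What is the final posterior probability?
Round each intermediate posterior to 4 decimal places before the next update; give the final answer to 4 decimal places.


Sequential Bayesian updating:

Initial prior: P(H) = 0.4196

Update 1:
  P(E) = 0.7171 × 0.4196 + 0.2539 × 0.5804 = 0.30089516 + 0.14736356 = 0.44825872
  P(H|E) = 0.30089516 / 0.44825872 = 0.6713

Update 2:
  P(E) = 0.7171 × 0.6713 + 0.2539 × 0.3287 = 0.48138923 + 0.08345693 = 0.56484616
  P(H|E) = 0.48138923 / 0.56484616 = 0.8522

Update 3:
  P(E) = 0.7171 × 0.8522 + 0.2539 × 0.1478 = 0.61111262 + 0.03752642 = 0.64863904
  P(H|E) = 0.61111262 / 0.64863904 = 0.9421

Final posterior: 0.9421


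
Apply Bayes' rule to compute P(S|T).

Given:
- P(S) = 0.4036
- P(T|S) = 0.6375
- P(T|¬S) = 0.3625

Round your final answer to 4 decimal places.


Bayes' theorem: P(S|T) = P(T|S) × P(S) / P(T)

Step 1: Calculate P(T) using law of total probability
P(T) = P(T|S)P(S) + P(T|¬S)P(¬S)
     = 0.6375 × 0.4036 + 0.3625 × 0.5964
     = 0.25729500 + 0.21619500
     = 0.47349000

Step 2: Apply Bayes' theorem
P(S|T) = P(T|S) × P(S) / P(T)
       = 0.25729500 / 0.47349000
       = 0.5434


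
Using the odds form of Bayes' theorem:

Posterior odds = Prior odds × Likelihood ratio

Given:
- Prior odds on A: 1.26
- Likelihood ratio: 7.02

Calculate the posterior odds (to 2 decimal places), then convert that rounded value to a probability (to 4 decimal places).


Step 1: Calculate posterior odds
Posterior odds = Prior odds × LR
               = 1.26 × 7.02
               = 8.85

Step 2: Convert to probability
P(A|E) = Posterior odds / (1 + Posterior odds)
       = 8.85 / (1 + 8.85)
       = 8.85 / 9.85
       = 0.8985

The evidence increased P(A) from 0.5575 to 0.8985.


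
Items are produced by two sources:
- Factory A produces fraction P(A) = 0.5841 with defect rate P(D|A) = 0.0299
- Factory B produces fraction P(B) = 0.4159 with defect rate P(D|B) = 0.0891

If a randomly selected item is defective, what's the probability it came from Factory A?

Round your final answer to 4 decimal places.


Let A = from Factory A, D = defective

Given:
- P(A) = 0.5841, P(B) = 0.4159
- P(D|A) = 0.0299, P(D|B) = 0.0891

Step 1: Find P(D)
P(D) = P(D|A)P(A) + P(D|B)P(B)
     = 0.0299 × 0.5841 + 0.0891 × 0.4159
     = 0.01746459 + 0.03705669
     = 0.05452128

Step 2: Apply Bayes' theorem
P(A|D) = P(D|A)P(A) / P(D)
       = 0.01746459 / 0.05452128
       = 0.3203


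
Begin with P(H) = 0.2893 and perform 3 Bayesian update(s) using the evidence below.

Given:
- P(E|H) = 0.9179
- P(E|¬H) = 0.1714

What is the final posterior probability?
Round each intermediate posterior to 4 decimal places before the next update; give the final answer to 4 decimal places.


Sequential Bayesian updating:

Initial prior: P(H) = 0.2893

Update 1:
  P(E) = 0.9179 × 0.2893 + 0.1714 × 0.7107 = 0.26554847 + 0.12181398 = 0.38736245
  P(H|E) = 0.26554847 / 0.38736245 = 0.6855

Update 2:
  P(E) = 0.9179 × 0.6855 + 0.1714 × 0.3145 = 0.62922045 + 0.05390530 = 0.68312575
  P(H|E) = 0.62922045 / 0.68312575 = 0.9211

Update 3:
  P(E) = 0.9179 × 0.9211 + 0.1714 × 0.0789 = 0.84547769 + 0.01352346 = 0.85900115
  P(H|E) = 0.84547769 / 0.85900115 = 0.9843

Final posterior: 0.9843


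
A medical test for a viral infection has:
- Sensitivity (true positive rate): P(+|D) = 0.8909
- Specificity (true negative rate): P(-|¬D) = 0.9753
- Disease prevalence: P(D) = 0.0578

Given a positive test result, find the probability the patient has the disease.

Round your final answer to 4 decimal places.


Let D = has disease, + = positive test

Given:
- P(D) = 0.0578 (prevalence)
- P(+|D) = 0.8909 (sensitivity)
- P(-|¬D) = 0.9753 (specificity)
- P(+|¬D) = 0.0247 (false positive rate = 1 - specificity)

Step 1: Find P(+)
P(+) = P(+|D)P(D) + P(+|¬D)P(¬D)
     = 0.8909 × 0.0578 + 0.0247 × 0.9422
     = 0.05149402 + 0.02327234
     = 0.07476636

Step 2: Apply Bayes' theorem for P(D|+)
P(D|+) = P(+|D)P(D) / P(+)
       = 0.05149402 / 0.07476636
       = 0.6887


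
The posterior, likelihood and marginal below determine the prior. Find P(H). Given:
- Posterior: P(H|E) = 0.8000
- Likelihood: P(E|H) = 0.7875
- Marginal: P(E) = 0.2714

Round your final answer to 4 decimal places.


From Bayes' theorem: P(H|E) = P(E|H) × P(H) / P(E)

Rearranging for P(H):
P(H) = P(H|E) × P(E) / P(E|H)
     = 0.8000 × 0.2714 / 0.7875
     = 0.21712000 / 0.7875
     = 0.2757


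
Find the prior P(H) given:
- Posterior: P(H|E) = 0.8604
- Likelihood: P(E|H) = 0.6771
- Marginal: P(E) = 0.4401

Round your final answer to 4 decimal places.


From Bayes' theorem: P(H|E) = P(E|H) × P(H) / P(E)

Rearranging for P(H):
P(H) = P(H|E) × P(E) / P(E|H)
     = 0.8604 × 0.4401 / 0.6771
     = 0.37866204 / 0.6771
     = 0.5592


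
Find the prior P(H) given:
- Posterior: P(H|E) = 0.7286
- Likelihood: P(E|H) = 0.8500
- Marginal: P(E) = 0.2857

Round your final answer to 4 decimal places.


From Bayes' theorem: P(H|E) = P(E|H) × P(H) / P(E)

Rearranging for P(H):
P(H) = P(H|E) × P(E) / P(E|H)
     = 0.7286 × 0.2857 / 0.8500
     = 0.20816102 / 0.8500
     = 0.2449


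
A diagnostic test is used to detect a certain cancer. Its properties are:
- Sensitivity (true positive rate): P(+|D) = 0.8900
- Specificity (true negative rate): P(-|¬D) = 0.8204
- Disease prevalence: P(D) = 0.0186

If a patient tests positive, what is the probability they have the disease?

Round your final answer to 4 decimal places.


Let D = has disease, + = positive test

Given:
- P(D) = 0.0186 (prevalence)
- P(+|D) = 0.8900 (sensitivity)
- P(-|¬D) = 0.8204 (specificity)
- P(+|¬D) = 0.1796 (false positive rate = 1 - specificity)

Step 1: Find P(+)
P(+) = P(+|D)P(D) + P(+|¬D)P(¬D)
     = 0.8900 × 0.0186 + 0.1796 × 0.9814
     = 0.01655400 + 0.17625944
     = 0.19281344

Step 2: Apply Bayes' theorem for P(D|+)
P(D|+) = P(+|D)P(D) / P(+)
       = 0.01655400 / 0.19281344
       = 0.0859


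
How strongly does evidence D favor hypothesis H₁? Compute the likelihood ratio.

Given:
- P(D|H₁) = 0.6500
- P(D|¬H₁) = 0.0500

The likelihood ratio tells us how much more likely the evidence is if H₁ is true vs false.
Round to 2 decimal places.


Likelihood Ratio (LR) = P(D|H₁) / P(D|¬H₁)

LR = 0.6500 / 0.0500
   = 13.00

The evidence is 13.00 times more likely if H₁ is true than if H₁ is false.
Since LR > 1, the evidence supports H₁ over ¬H₁.


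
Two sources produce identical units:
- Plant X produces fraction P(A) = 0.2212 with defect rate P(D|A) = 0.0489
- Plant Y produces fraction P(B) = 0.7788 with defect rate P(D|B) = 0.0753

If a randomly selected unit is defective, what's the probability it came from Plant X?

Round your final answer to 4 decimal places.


Let A = from Plant X, D = defective

Given:
- P(A) = 0.2212, P(B) = 0.7788
- P(D|A) = 0.0489, P(D|B) = 0.0753

Step 1: Find P(D)
P(D) = P(D|A)P(A) + P(D|B)P(B)
     = 0.0489 × 0.2212 + 0.0753 × 0.7788
     = 0.01081668 + 0.05864364
     = 0.06946032

Step 2: Apply Bayes' theorem
P(A|D) = P(D|A)P(A) / P(D)
       = 0.01081668 / 0.06946032
       = 0.1557


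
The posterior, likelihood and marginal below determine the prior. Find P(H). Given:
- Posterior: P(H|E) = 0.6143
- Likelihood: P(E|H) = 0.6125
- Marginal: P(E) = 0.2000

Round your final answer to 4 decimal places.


From Bayes' theorem: P(H|E) = P(E|H) × P(H) / P(E)

Rearranging for P(H):
P(H) = P(H|E) × P(E) / P(E|H)
     = 0.6143 × 0.2000 / 0.6125
     = 0.12286000 / 0.6125
     = 0.2006


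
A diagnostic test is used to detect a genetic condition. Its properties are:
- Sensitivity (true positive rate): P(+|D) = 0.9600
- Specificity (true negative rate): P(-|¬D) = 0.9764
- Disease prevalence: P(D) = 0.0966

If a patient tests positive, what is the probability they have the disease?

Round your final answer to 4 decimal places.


Let D = has disease, + = positive test

Given:
- P(D) = 0.0966 (prevalence)
- P(+|D) = 0.9600 (sensitivity)
- P(-|¬D) = 0.9764 (specificity)
- P(+|¬D) = 0.0236 (false positive rate = 1 - specificity)

Step 1: Find P(+)
P(+) = P(+|D)P(D) + P(+|¬D)P(¬D)
     = 0.9600 × 0.0966 + 0.0236 × 0.9034
     = 0.09273600 + 0.02132024
     = 0.11405624

Step 2: Apply Bayes' theorem for P(D|+)
P(D|+) = P(+|D)P(D) / P(+)
       = 0.09273600 / 0.11405624
       = 0.8131


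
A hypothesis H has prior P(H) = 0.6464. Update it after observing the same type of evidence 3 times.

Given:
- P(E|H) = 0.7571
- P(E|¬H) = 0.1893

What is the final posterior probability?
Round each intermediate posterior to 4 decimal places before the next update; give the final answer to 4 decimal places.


Sequential Bayesian updating:

Initial prior: P(H) = 0.6464

Update 1:
  P(E) = 0.7571 × 0.6464 + 0.1893 × 0.3536 = 0.48938944 + 0.06693648 = 0.55632592
  P(H|E) = 0.48938944 / 0.55632592 = 0.8797

Update 2:
  P(E) = 0.7571 × 0.8797 + 0.1893 × 0.1203 = 0.66602087 + 0.02277279 = 0.68879366
  P(H|E) = 0.66602087 / 0.68879366 = 0.9669

Update 3:
  P(E) = 0.7571 × 0.9669 + 0.1893 × 0.0331 = 0.73203999 + 0.00626583 = 0.73830582
  P(H|E) = 0.73203999 / 0.73830582 = 0.9915

Final posterior: 0.9915


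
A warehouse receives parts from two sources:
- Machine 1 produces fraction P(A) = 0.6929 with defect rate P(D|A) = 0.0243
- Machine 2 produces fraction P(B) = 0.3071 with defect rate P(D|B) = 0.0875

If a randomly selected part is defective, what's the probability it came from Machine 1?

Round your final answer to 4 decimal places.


Let A = from Machine 1, D = defective

Given:
- P(A) = 0.6929, P(B) = 0.3071
- P(D|A) = 0.0243, P(D|B) = 0.0875

Step 1: Find P(D)
P(D) = P(D|A)P(A) + P(D|B)P(B)
     = 0.0243 × 0.6929 + 0.0875 × 0.3071
     = 0.01683747 + 0.02687125
     = 0.04370872

Step 2: Apply Bayes' theorem
P(A|D) = P(D|A)P(A) / P(D)
       = 0.01683747 / 0.04370872
       = 0.3852


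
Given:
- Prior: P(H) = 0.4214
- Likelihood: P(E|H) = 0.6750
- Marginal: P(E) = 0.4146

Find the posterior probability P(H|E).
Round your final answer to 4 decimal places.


Using Bayes' theorem:

P(H|E) = P(E|H) × P(H) / P(E)
       = 0.6750 × 0.4214 / 0.4146
       = 0.28444500 / 0.4146
       = 0.6861

The evidence strengthens our belief in H.
Prior: 0.4214 → Posterior: 0.6861


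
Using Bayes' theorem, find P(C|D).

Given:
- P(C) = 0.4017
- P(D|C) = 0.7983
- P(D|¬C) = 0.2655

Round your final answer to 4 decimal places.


Bayes' theorem: P(C|D) = P(D|C) × P(C) / P(D)

Step 1: Calculate P(D) using law of total probability
P(D) = P(D|C)P(C) + P(D|¬C)P(¬C)
     = 0.7983 × 0.4017 + 0.2655 × 0.5983
     = 0.32067711 + 0.15884865
     = 0.47952576

Step 2: Apply Bayes' theorem
P(C|D) = P(D|C) × P(C) / P(D)
       = 0.32067711 / 0.47952576
       = 0.6687


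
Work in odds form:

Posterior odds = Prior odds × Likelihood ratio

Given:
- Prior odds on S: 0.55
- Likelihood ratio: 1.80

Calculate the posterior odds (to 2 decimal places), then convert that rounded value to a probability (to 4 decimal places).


Step 1: Calculate posterior odds
Posterior odds = Prior odds × LR
               = 0.55 × 1.80
               = 0.99

Step 2: Convert to probability
P(S|E) = Posterior odds / (1 + Posterior odds)
       = 0.99 / (1 + 0.99)
       = 0.99 / 1.99
       = 0.4975

The evidence increased P(S) from 0.3548 to 0.4975.


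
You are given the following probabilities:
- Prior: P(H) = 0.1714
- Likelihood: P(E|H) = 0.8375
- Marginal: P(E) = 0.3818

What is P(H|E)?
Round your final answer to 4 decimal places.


Using Bayes' theorem:

P(H|E) = P(E|H) × P(H) / P(E)
       = 0.8375 × 0.1714 / 0.3818
       = 0.14354750 / 0.3818
       = 0.3760

The evidence strengthens our belief in H.
Prior: 0.1714 → Posterior: 0.3760


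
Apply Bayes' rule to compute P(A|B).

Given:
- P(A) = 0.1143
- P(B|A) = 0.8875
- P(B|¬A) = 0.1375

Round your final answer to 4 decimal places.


Bayes' theorem: P(A|B) = P(B|A) × P(A) / P(B)

Step 1: Calculate P(B) using law of total probability
P(B) = P(B|A)P(A) + P(B|¬A)P(¬A)
     = 0.8875 × 0.1143 + 0.1375 × 0.8857
     = 0.10144125 + 0.12178375
     = 0.22322500

Step 2: Apply Bayes' theorem
P(A|B) = P(B|A) × P(A) / P(B)
       = 0.10144125 / 0.22322500
       = 0.4544


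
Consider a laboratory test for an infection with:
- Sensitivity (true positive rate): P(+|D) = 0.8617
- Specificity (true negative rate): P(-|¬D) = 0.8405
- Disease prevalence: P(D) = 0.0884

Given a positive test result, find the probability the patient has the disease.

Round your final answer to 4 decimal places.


Let D = has disease, + = positive test

Given:
- P(D) = 0.0884 (prevalence)
- P(+|D) = 0.8617 (sensitivity)
- P(-|¬D) = 0.8405 (specificity)
- P(+|¬D) = 0.1595 (false positive rate = 1 - specificity)

Step 1: Find P(+)
P(+) = P(+|D)P(D) + P(+|¬D)P(¬D)
     = 0.8617 × 0.0884 + 0.1595 × 0.9116
     = 0.07617428 + 0.14540020
     = 0.22157448

Step 2: Apply Bayes' theorem for P(D|+)
P(D|+) = P(+|D)P(D) / P(+)
       = 0.07617428 / 0.22157448
       = 0.3438


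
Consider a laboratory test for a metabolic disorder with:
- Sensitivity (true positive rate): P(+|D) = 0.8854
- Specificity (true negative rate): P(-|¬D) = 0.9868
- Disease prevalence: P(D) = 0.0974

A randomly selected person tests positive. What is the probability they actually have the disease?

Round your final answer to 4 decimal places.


Let D = has disease, + = positive test

Given:
- P(D) = 0.0974 (prevalence)
- P(+|D) = 0.8854 (sensitivity)
- P(-|¬D) = 0.9868 (specificity)
- P(+|¬D) = 0.0132 (false positive rate = 1 - specificity)

Step 1: Find P(+)
P(+) = P(+|D)P(D) + P(+|¬D)P(¬D)
     = 0.8854 × 0.0974 + 0.0132 × 0.9026
     = 0.08623796 + 0.01191432
     = 0.09815228

Step 2: Apply Bayes' theorem for P(D|+)
P(D|+) = P(+|D)P(D) / P(+)
       = 0.08623796 / 0.09815228
       = 0.8786


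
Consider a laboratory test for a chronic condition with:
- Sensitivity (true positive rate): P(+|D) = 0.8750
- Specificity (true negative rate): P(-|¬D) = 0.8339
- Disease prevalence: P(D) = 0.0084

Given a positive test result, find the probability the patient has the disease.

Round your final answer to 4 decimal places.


Let D = has disease, + = positive test

Given:
- P(D) = 0.0084 (prevalence)
- P(+|D) = 0.8750 (sensitivity)
- P(-|¬D) = 0.8339 (specificity)
- P(+|¬D) = 0.1661 (false positive rate = 1 - specificity)

Step 1: Find P(+)
P(+) = P(+|D)P(D) + P(+|¬D)P(¬D)
     = 0.8750 × 0.0084 + 0.1661 × 0.9916
     = 0.00735000 + 0.16470476
     = 0.17205476

Step 2: Apply Bayes' theorem for P(D|+)
P(D|+) = P(+|D)P(D) / P(+)
       = 0.00735000 / 0.17205476
       = 0.0427


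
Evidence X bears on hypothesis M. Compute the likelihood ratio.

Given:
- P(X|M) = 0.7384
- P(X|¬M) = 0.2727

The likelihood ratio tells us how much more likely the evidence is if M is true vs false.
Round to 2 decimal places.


Likelihood Ratio (LR) = P(X|M) / P(X|¬M)

LR = 0.7384 / 0.2727
   = 2.71

The evidence is 2.71 times more likely if M is true than if M is false.
LR > 1, so observing X raises the odds in favor of M.


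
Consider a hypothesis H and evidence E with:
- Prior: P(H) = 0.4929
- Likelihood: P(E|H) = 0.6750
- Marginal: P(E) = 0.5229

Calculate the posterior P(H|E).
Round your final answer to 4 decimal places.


Using Bayes' theorem:

P(H|E) = P(E|H) × P(H) / P(E)
       = 0.6750 × 0.4929 / 0.5229
       = 0.33270750 / 0.5229
       = 0.6363

The evidence strengthens our belief in H.
Prior: 0.4929 → Posterior: 0.6363


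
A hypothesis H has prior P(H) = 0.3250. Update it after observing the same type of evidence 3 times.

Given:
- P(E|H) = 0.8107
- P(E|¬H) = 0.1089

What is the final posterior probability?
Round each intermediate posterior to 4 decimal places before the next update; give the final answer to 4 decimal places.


Sequential Bayesian updating:

Initial prior: P(H) = 0.3250

Update 1:
  P(E) = 0.8107 × 0.3250 + 0.1089 × 0.6750 = 0.26347750 + 0.07350750 = 0.33698500
  P(H|E) = 0.26347750 / 0.33698500 = 0.7819

Update 2:
  P(E) = 0.8107 × 0.7819 + 0.1089 × 0.2181 = 0.63388633 + 0.02375109 = 0.65763742
  P(H|E) = 0.63388633 / 0.65763742 = 0.9639

Update 3:
  P(E) = 0.8107 × 0.9639 + 0.1089 × 0.0361 = 0.78143373 + 0.00393129 = 0.78536502
  P(H|E) = 0.78143373 / 0.78536502 = 0.9950

Final posterior: 0.9950


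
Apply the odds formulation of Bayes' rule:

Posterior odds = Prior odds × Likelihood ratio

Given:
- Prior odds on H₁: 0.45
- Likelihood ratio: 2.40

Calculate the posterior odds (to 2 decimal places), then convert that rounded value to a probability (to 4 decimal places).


Step 1: Calculate posterior odds
Posterior odds = Prior odds × LR
               = 0.45 × 2.40
               = 1.08

Step 2: Convert to probability
P(H₁|E) = Posterior odds / (1 + Posterior odds)
       = 1.08 / (1 + 1.08)
       = 1.08 / 2.08
       = 0.5192

The evidence increased P(H₁) from 0.3103 to 0.5192.


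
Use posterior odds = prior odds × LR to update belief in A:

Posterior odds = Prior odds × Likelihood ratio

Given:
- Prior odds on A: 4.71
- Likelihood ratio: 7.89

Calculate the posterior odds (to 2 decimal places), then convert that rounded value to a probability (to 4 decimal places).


Step 1: Calculate posterior odds
Posterior odds = Prior odds × LR
               = 4.71 × 7.89
               = 37.16

Step 2: Convert to probability
P(A|E) = Posterior odds / (1 + Posterior odds)
       = 37.16 / (1 + 37.16)
       = 37.16 / 38.16
       = 0.9738

The evidence increased P(A) from 0.8249 to 0.9738.


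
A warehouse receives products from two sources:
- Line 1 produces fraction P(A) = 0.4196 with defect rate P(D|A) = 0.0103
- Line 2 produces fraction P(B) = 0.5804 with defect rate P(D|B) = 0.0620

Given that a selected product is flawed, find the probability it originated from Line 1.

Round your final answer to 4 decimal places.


Let A = from Line 1, D = flawed

Given:
- P(A) = 0.4196, P(B) = 0.5804
- P(D|A) = 0.0103, P(D|B) = 0.0620

Step 1: Find P(D)
P(D) = P(D|A)P(A) + P(D|B)P(B)
     = 0.0103 × 0.4196 + 0.0620 × 0.5804
     = 0.00432188 + 0.03598480
     = 0.04030668

Step 2: Apply Bayes' theorem
P(A|D) = P(D|A)P(A) / P(D)
       = 0.00432188 / 0.04030668
       = 0.1072


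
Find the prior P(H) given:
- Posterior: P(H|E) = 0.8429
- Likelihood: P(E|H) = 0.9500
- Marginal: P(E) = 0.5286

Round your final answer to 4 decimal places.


From Bayes' theorem: P(H|E) = P(E|H) × P(H) / P(E)

Rearranging for P(H):
P(H) = P(H|E) × P(E) / P(E|H)
     = 0.8429 × 0.5286 / 0.9500
     = 0.44555694 / 0.9500
     = 0.4690


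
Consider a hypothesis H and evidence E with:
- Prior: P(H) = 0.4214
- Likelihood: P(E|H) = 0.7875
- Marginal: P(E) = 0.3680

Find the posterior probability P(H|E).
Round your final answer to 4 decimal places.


Using Bayes' theorem:

P(H|E) = P(E|H) × P(H) / P(E)
       = 0.7875 × 0.4214 / 0.3680
       = 0.33185250 / 0.3680
       = 0.9018

The evidence strengthens our belief in H.
Prior: 0.4214 → Posterior: 0.9018


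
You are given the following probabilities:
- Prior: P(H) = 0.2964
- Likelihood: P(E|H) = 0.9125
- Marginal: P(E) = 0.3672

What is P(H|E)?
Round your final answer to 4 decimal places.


Using Bayes' theorem:

P(H|E) = P(E|H) × P(H) / P(E)
       = 0.9125 × 0.2964 / 0.3672
       = 0.27046500 / 0.3672
       = 0.7366

The evidence strengthens our belief in H.
Prior: 0.2964 → Posterior: 0.7366


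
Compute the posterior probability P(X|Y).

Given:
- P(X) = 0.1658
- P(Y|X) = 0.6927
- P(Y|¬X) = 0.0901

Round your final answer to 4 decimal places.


Bayes' theorem: P(X|Y) = P(Y|X) × P(X) / P(Y)

Step 1: Calculate P(Y) using law of total probability
P(Y) = P(Y|X)P(X) + P(Y|¬X)P(¬X)
     = 0.6927 × 0.1658 + 0.0901 × 0.8342
     = 0.11484966 + 0.07516142
     = 0.19001108

Step 2: Apply Bayes' theorem
P(X|Y) = P(Y|X) × P(X) / P(Y)
       = 0.11484966 / 0.19001108
       = 0.6044


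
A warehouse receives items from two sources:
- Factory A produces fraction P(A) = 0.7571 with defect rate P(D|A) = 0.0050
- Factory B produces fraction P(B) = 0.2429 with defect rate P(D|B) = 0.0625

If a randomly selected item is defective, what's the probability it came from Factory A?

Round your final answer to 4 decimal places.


Let A = from Factory A, D = defective

Given:
- P(A) = 0.7571, P(B) = 0.2429
- P(D|A) = 0.0050, P(D|B) = 0.0625

Step 1: Find P(D)
P(D) = P(D|A)P(A) + P(D|B)P(B)
     = 0.0050 × 0.7571 + 0.0625 × 0.2429
     = 0.00378550 + 0.01518125
     = 0.01896675

Step 2: Apply Bayes' theorem
P(A|D) = P(D|A)P(A) / P(D)
       = 0.00378550 / 0.01896675
       = 0.1996


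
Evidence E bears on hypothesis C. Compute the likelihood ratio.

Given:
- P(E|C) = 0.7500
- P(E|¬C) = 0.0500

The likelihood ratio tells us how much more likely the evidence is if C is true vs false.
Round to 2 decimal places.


Likelihood Ratio (LR) = P(E|C) / P(E|¬C)

LR = 0.7500 / 0.0500
   = 15.00

The evidence is 15.00 times more likely if C is true than if C is false.
LR > 1, so observing E raises the odds in favor of C.


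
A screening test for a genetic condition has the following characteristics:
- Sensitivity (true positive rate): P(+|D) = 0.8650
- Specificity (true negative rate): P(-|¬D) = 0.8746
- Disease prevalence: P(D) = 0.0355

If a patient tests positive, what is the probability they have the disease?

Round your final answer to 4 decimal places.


Let D = has disease, + = positive test

Given:
- P(D) = 0.0355 (prevalence)
- P(+|D) = 0.8650 (sensitivity)
- P(-|¬D) = 0.8746 (specificity)
- P(+|¬D) = 0.1254 (false positive rate = 1 - specificity)

Step 1: Find P(+)
P(+) = P(+|D)P(D) + P(+|¬D)P(¬D)
     = 0.8650 × 0.0355 + 0.1254 × 0.9645
     = 0.03070750 + 0.12094830
     = 0.15165580

Step 2: Apply Bayes' theorem for P(D|+)
P(D|+) = P(+|D)P(D) / P(+)
       = 0.03070750 / 0.15165580
       = 0.2025


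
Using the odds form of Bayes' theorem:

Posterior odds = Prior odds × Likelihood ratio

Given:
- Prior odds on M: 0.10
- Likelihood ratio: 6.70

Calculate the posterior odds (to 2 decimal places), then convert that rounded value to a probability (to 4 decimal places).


Step 1: Calculate posterior odds
Posterior odds = Prior odds × LR
               = 0.10 × 6.70
               = 0.67

Step 2: Convert to probability
P(M|E) = Posterior odds / (1 + Posterior odds)
       = 0.67 / (1 + 0.67)
       = 0.67 / 1.67
       = 0.4012

The evidence increased P(M) from 0.0909 to 0.4012.


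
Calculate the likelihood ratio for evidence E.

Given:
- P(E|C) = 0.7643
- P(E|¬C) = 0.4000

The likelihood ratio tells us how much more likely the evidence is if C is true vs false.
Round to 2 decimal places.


Likelihood Ratio (LR) = P(E|C) / P(E|¬C)

LR = 0.7643 / 0.4000
   = 1.91

The evidence is 1.91 times more likely if C is true than if C is false.
Since LR > 1, the evidence supports C over ¬C.


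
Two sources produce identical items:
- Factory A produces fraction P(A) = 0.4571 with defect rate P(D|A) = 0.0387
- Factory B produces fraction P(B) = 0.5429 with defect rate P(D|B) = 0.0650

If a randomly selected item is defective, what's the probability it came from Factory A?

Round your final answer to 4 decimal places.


Let A = from Factory A, D = defective

Given:
- P(A) = 0.4571, P(B) = 0.5429
- P(D|A) = 0.0387, P(D|B) = 0.0650

Step 1: Find P(D)
P(D) = P(D|A)P(A) + P(D|B)P(B)
     = 0.0387 × 0.4571 + 0.0650 × 0.5429
     = 0.01768977 + 0.03528850
     = 0.05297827

Step 2: Apply Bayes' theorem
P(A|D) = P(D|A)P(A) / P(D)
       = 0.01768977 / 0.05297827
       = 0.3339
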